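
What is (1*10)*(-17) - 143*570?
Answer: -81680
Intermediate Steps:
(1*10)*(-17) - 143*570 = 10*(-17) - 81510 = -170 - 81510 = -81680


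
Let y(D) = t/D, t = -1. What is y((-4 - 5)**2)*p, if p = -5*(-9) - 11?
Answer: -34/81 ≈ -0.41975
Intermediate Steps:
y(D) = -1/D
p = 34 (p = 45 - 11 = 34)
y((-4 - 5)**2)*p = -1/((-4 - 5)**2)*34 = -1/((-9)**2)*34 = -1/81*34 = -34/81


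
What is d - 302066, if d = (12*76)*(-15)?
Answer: -315746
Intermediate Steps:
d = -13680 (d = 912*(-15) = -13680)
d - 302066 = -13680 - 302066 = -315746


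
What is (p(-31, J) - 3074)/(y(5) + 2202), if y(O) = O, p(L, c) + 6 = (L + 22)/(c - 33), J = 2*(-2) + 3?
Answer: -104711/75038 ≈ -1.3954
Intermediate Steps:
J = -1 (J = -4 + 3 = -1)
p(L, c) = -6 + (22 + L)/(-33 + c) (p(L, c) = -6 + (L + 22)/(c - 33) = -6 + (22 + L)/(-33 + c))
(p(-31, J) - 3074)/(y(5) + 2202) = ((220 - 31 - 6*(-1))/(-33 - 1) - 3074)/(5 + 2202) = ((220 - 31 + 6)/(-34) - 3074)/2207 = (-1/34*195 - 3074)*(1/2207) = (-195/34 - 3074)*(1/2207) = -104711/34*1/2207 = -104711/75038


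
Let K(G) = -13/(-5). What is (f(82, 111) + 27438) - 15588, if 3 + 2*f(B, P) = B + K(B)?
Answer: 59454/5 ≈ 11891.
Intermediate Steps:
K(G) = 13/5 (K(G) = -13*(-⅕) = 13/5)
f(B, P) = -⅕ + B/2 (f(B, P) = -3/2 + (B + 13/5)/2 = -3/2 + (13/5 + B)/2 = -3/2 + (13/10 + B/2) = -⅕ + B/2)
(f(82, 111) + 27438) - 15588 = ((-⅕ + (½)*82) + 27438) - 15588 = ((-⅕ + 41) + 27438) - 15588 = (204/5 + 27438) - 15588 = 137394/5 - 15588 = 59454/5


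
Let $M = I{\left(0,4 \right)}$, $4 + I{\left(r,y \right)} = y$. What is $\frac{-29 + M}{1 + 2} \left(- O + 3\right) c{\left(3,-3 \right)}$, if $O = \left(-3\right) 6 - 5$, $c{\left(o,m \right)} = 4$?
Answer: $- \frac{3016}{3} \approx -1005.3$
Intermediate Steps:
$I{\left(r,y \right)} = -4 + y$
$M = 0$ ($M = -4 + 4 = 0$)
$O = -23$ ($O = -18 - 5 = -23$)
$\frac{-29 + M}{1 + 2} \left(- O + 3\right) c{\left(3,-3 \right)} = \frac{-29 + 0}{1 + 2} \left(\left(-1\right) \left(-23\right) + 3\right) 4 = - \frac{29}{3} \left(23 + 3\right) 4 = \left(-29\right) \frac{1}{3} \cdot 26 \cdot 4 = \left(- \frac{29}{3}\right) 26 \cdot 4 = \left(- \frac{754}{3}\right) 4 = - \frac{3016}{3}$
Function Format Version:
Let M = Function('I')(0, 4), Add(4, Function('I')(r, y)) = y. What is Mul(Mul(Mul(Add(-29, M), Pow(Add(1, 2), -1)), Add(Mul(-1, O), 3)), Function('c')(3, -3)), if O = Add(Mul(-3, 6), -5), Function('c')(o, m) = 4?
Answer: Rational(-3016, 3) ≈ -1005.3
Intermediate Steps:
Function('I')(r, y) = Add(-4, y)
M = 0 (M = Add(-4, 4) = 0)
O = -23 (O = Add(-18, -5) = -23)
Mul(Mul(Mul(Add(-29, M), Pow(Add(1, 2), -1)), Add(Mul(-1, O), 3)), Function('c')(3, -3)) = Mul(Mul(Mul(Add(-29, 0), Pow(Add(1, 2), -1)), Add(Mul(-1, -23), 3)), 4) = Mul(Mul(Mul(-29, Pow(3, -1)), Add(23, 3)), 4) = Mul(Mul(Mul(-29, Rational(1, 3)), 26), 4) = Mul(Mul(Rational(-29, 3), 26), 4) = Mul(Rational(-754, 3), 4) = Rational(-3016, 3)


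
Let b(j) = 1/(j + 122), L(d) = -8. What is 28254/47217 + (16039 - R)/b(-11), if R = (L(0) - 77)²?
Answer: 15398323024/15739 ≈ 9.7836e+5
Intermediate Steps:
b(j) = 1/(122 + j)
R = 7225 (R = (-8 - 77)² = (-85)² = 7225)
28254/47217 + (16039 - R)/b(-11) = 28254/47217 + (16039 - 1*7225)/(1/(122 - 11)) = 28254*(1/47217) + (16039 - 7225)/(1/111) = 9418/15739 + 8814/(1/111) = 9418/15739 + 8814*111 = 9418/15739 + 978354 = 15398323024/15739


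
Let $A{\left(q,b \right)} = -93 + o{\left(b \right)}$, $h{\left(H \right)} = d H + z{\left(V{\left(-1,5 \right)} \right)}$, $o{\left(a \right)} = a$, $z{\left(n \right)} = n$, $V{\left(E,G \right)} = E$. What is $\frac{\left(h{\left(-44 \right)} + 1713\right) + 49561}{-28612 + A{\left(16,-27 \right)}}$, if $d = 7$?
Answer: $- \frac{50965}{28732} \approx -1.7738$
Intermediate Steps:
$h{\left(H \right)} = -1 + 7 H$ ($h{\left(H \right)} = 7 H - 1 = -1 + 7 H$)
$A{\left(q,b \right)} = -93 + b$
$\frac{\left(h{\left(-44 \right)} + 1713\right) + 49561}{-28612 + A{\left(16,-27 \right)}} = \frac{\left(\left(-1 + 7 \left(-44\right)\right) + 1713\right) + 49561}{-28612 - 120} = \frac{\left(\left(-1 - 308\right) + 1713\right) + 49561}{-28612 - 120} = \frac{\left(-309 + 1713\right) + 49561}{-28732} = \left(1404 + 49561\right) \left(- \frac{1}{28732}\right) = 50965 \left(- \frac{1}{28732}\right) = - \frac{50965}{28732}$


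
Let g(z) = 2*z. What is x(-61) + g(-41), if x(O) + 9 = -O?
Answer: -30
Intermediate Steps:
x(O) = -9 - O
x(-61) + g(-41) = (-9 - 1*(-61)) + 2*(-41) = (-9 + 61) - 82 = 52 - 82 = -30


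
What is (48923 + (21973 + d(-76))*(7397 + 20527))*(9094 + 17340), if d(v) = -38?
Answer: 16192460286542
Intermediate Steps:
(48923 + (21973 + d(-76))*(7397 + 20527))*(9094 + 17340) = (48923 + (21973 - 38)*(7397 + 20527))*(9094 + 17340) = (48923 + 21935*27924)*26434 = (48923 + 612512940)*26434 = 612561863*26434 = 16192460286542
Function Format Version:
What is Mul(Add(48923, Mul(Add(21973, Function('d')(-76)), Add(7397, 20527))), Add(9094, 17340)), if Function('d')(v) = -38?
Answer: 16192460286542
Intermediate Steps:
Mul(Add(48923, Mul(Add(21973, Function('d')(-76)), Add(7397, 20527))), Add(9094, 17340)) = Mul(Add(48923, Mul(Add(21973, -38), Add(7397, 20527))), Add(9094, 17340)) = Mul(Add(48923, Mul(21935, 27924)), 26434) = Mul(Add(48923, 612512940), 26434) = Mul(612561863, 26434) = 16192460286542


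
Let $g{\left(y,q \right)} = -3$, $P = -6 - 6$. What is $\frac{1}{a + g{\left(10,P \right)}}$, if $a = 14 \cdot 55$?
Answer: $\frac{1}{767} \approx 0.0013038$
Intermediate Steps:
$P = -12$
$a = 770$
$\frac{1}{a + g{\left(10,P \right)}} = \frac{1}{770 - 3} = \frac{1}{767}$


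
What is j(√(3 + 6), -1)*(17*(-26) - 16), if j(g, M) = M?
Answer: 458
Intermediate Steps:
j(√(3 + 6), -1)*(17*(-26) - 16) = -(17*(-26) - 16) = -(-442 - 16) = -1*(-458) = 458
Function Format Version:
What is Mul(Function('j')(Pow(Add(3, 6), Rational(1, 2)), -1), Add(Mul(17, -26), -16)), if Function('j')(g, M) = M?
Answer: 458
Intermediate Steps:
Mul(Function('j')(Pow(Add(3, 6), Rational(1, 2)), -1), Add(Mul(17, -26), -16)) = Mul(-1, Add(Mul(17, -26), -16)) = Mul(-1, Add(-442, -16)) = Mul(-1, -458) = 458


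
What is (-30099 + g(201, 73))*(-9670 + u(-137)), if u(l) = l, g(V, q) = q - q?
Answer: 295180893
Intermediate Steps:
g(V, q) = 0
(-30099 + g(201, 73))*(-9670 + u(-137)) = (-30099 + 0)*(-9670 - 137) = -30099*(-9807) = 295180893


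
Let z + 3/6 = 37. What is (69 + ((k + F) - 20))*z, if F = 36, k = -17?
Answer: 2482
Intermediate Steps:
z = 73/2 (z = -1/2 + 37 = 73/2 ≈ 36.500)
(69 + ((k + F) - 20))*z = (69 + ((-17 + 36) - 20))*(73/2) = (69 + (19 - 20))*(73/2) = (69 - 1)*(73/2) = 68*(73/2) = 2482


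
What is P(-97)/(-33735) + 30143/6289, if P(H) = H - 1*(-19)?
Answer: 26086273/5439985 ≈ 4.7953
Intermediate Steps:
P(H) = 19 + H (P(H) = H + 19 = 19 + H)
P(-97)/(-33735) + 30143/6289 = (19 - 97)/(-33735) + 30143/6289 = -78*(-1/33735) + 30143*(1/6289) = 2/865 + 30143/6289 = 26086273/5439985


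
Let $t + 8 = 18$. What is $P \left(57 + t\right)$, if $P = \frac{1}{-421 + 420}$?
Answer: $-67$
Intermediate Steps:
$t = 10$ ($t = -8 + 18 = 10$)
$P = -1$ ($P = \frac{1}{-1} = -1$)
$P \left(57 + t\right) = - (57 + 10) = \left(-1\right) 67 = -67$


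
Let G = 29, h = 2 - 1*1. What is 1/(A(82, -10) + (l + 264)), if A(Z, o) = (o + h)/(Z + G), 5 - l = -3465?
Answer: 37/138155 ≈ 0.00026782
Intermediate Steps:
l = 3470 (l = 5 - 1*(-3465) = 5 + 3465 = 3470)
h = 1 (h = 2 - 1 = 1)
A(Z, o) = (1 + o)/(29 + Z) (A(Z, o) = (o + 1)/(Z + 29) = (1 + o)/(29 + Z))
1/(A(82, -10) + (l + 264)) = 1/((1 - 10)/(29 + 82) + (3470 + 264)) = 1/(-9/111 + 3734) = 1/((1/111)*(-9) + 3734) = 1/(-3/37 + 3734) = 1/(138155/37) = 37/138155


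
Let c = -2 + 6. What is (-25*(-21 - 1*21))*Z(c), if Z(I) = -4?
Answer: -4200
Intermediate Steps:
c = 4
(-25*(-21 - 1*21))*Z(c) = -25*(-21 - 1*21)*(-4) = -25*(-21 - 21)*(-4) = -25*(-42)*(-4) = 1050*(-4) = -4200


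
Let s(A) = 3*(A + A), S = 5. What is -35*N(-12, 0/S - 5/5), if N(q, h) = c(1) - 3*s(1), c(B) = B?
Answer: 595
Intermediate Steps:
s(A) = 6*A (s(A) = 3*(2*A) = 6*A)
N(q, h) = -17 (N(q, h) = 1 - 18 = -17)
-35*N(-12, 0/S - 5/5) = -35*(-17) = 595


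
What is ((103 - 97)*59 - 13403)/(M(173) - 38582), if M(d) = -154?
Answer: 13049/38736 ≈ 0.33687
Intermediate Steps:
((103 - 97)*59 - 13403)/(M(173) - 38582) = ((103 - 97)*59 - 13403)/(-154 - 38582) = (6*59 - 13403)/(-38736) = (354 - 13403)*(-1/38736) = -13049*(-1/38736) = 13049/38736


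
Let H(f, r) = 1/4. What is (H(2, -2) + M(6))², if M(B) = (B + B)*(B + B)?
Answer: 332929/16 ≈ 20808.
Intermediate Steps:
H(f, r) = ¼
M(B) = 4*B² (M(B) = (2*B)*(2*B) = 4*B²)
(H(2, -2) + M(6))² = (¼ + 4*6²)² = (¼ + 4*36)² = (¼ + 144)² = (577/4)² = 332929/16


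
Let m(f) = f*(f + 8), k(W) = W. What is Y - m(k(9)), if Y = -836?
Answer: -989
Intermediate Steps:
m(f) = f*(8 + f)
Y - m(k(9)) = -836 - 9*(8 + 9) = -836 - 9*17 = -836 - 1*153 = -836 - 153 = -989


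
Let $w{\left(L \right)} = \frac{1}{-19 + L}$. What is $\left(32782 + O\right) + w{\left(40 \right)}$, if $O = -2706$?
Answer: $\frac{631597}{21} \approx 30076.0$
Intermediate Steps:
$\left(32782 + O\right) + w{\left(40 \right)} = \left(32782 - 2706\right) + \frac{1}{-19 + 40} = 30076 + \frac{1}{21} = \frac{631597}{21}$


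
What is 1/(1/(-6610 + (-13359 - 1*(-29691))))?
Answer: 9722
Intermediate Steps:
1/(1/(-6610 + (-13359 - 1*(-29691)))) = 1/(1/(-6610 + (-13359 + 29691))) = 1/(1/(-6610 + 16332)) = 1/(1/9722) = 9722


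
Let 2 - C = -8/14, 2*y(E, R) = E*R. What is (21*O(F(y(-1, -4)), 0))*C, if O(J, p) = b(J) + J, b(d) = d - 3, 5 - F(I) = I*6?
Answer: -918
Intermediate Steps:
y(E, R) = E*R/2 (y(E, R) = (E*R)/2 = E*R/2)
F(I) = 5 - 6*I (F(I) = 5 - I*6 = 5 - 6*I)
b(d) = -3 + d
C = 18/7 (C = 2 - (-8)/14 = 2 - 1*(-4/7) = 2 + 4/7 = 18/7 ≈ 2.5714)
O(J, p) = -3 + 2*J (O(J, p) = (-3 + J) + J = -3 + 2*J)
(21*O(F(y(-1, -4)), 0))*C = (21*(-3 + 2*(5 - 3*(-1)*(-4))))*(18/7) = (21*(-3 + 2*(5 - 6*2)))*(18/7) = (21*(-3 + 2*(5 - 12)))*(18/7) = (21*(-3 + 2*(-7)))*(18/7) = (21*(-3 - 14))*(18/7) = (21*(-17))*(18/7) = -357*18/7 = -918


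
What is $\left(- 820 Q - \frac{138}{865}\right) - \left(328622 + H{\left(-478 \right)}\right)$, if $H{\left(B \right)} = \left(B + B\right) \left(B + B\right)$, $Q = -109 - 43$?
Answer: $- \frac{966999208}{865} \approx -1.1179 \cdot 10^{6}$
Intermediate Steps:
$Q = -152$
$H{\left(B \right)} = 4 B^{2}$ ($H{\left(B \right)} = 2 B 2 B = 4 B^{2}$)
$\left(- 820 Q - \frac{138}{865}\right) - \left(328622 + H{\left(-478 \right)}\right) = \left(\left(-820\right) \left(-152\right) - \frac{138}{865}\right) - \left(328622 + 4 \left(-478\right)^{2}\right) = \left(124640 - \frac{138}{865}\right) - \left(328622 + 4 \cdot 228484\right) = \left(124640 - \frac{138}{865}\right) - 1242558 = \frac{107813462}{865} - 1242558 = - \frac{966999208}{865}$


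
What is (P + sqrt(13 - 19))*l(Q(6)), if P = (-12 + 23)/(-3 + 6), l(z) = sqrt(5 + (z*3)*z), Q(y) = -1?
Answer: 22*sqrt(2)/3 + 4*I*sqrt(3) ≈ 10.371 + 6.9282*I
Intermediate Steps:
l(z) = sqrt(5 + 3*z**2) (l(z) = sqrt(5 + (3*z)*z) = sqrt(5 + 3*z**2))
P = 11/3 ≈ 3.6667
(P + sqrt(13 - 19))*l(Q(6)) = (11/3 + sqrt(13 - 19))*sqrt(5 + 3*(-1)**2) = (11/3 + sqrt(-6))*sqrt(5 + 3*1) = (11/3 + I*sqrt(6))*sqrt(5 + 3) = (11/3 + I*sqrt(6))*sqrt(8) = (11/3 + I*sqrt(6))*(2*sqrt(2)) = 2*sqrt(2)*(11/3 + I*sqrt(6))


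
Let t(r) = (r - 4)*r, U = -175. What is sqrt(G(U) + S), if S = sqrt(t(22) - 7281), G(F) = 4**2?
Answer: sqrt(16 + 9*I*sqrt(85)) ≈ 7.0889 + 5.8525*I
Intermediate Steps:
t(r) = r*(-4 + r) (t(r) = (-4 + r)*r = r*(-4 + r))
G(F) = 16
S = 9*I*sqrt(85) (S = sqrt(22*(-4 + 22) - 7281) = sqrt(22*18 - 7281) = sqrt(396 - 7281) = sqrt(-6885) = 9*I*sqrt(85) ≈ 82.976*I)
sqrt(G(U) + S) = sqrt(16 + 9*I*sqrt(85))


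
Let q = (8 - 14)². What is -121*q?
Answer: -4356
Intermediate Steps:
q = 36 (q = (-6)² = 36)
-121*q = -121*36 = -4356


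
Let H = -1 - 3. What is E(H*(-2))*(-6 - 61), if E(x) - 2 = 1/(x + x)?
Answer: -2211/16 ≈ -138.19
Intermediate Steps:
H = -4
E(x) = 2 + 1/(2*x) (E(x) = 2 + 1/(x + x) = 2 + 1/(2*x))
E(H*(-2))*(-6 - 61) = (2 + 1/(2*((-4*(-2)))))*(-6 - 61) = (2 + (½)/8)*(-67) = (2 + (½)*(⅛))*(-67) = (2 + 1/16)*(-67) = (33/16)*(-67) = -2211/16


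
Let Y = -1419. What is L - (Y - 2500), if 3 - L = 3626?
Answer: 296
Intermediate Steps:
L = -3623 (L = 3 - 1*3626 = 3 - 3626 = -3623)
L - (Y - 2500) = -3623 - (-1419 - 2500) = -3623 - 1*(-3919) = -3623 + 3919 = 296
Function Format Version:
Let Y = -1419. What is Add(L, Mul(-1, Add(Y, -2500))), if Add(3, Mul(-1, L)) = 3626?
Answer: 296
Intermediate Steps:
L = -3623 (L = Add(3, Mul(-1, 3626)) = Add(3, -3626) = -3623)
Add(L, Mul(-1, Add(Y, -2500))) = Add(-3623, Mul(-1, Add(-1419, -2500))) = Add(-3623, Mul(-1, -3919)) = Add(-3623, 3919) = 296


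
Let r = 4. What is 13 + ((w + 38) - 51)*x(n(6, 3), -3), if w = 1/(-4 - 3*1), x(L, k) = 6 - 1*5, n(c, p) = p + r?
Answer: -⅐ ≈ -0.14286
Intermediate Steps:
n(c, p) = 4 + p (n(c, p) = p + 4 = 4 + p)
x(L, k) = 1 (x(L, k) = 6 - 5 = 1)
w = -⅐ (w = 1/(-4 - 3) = 1/(-7) = -⅐ ≈ -0.14286)
13 + ((w + 38) - 51)*x(n(6, 3), -3) = 13 + ((-⅐ + 38) - 51)*1 = 13 + (265/7 - 51)*1 = 13 - 92/7*1 = 13 - 92/7 = -⅐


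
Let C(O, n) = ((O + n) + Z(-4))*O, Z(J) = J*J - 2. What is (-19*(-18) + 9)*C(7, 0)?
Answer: 51597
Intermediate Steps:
Z(J) = -2 + J² (Z(J) = J² - 2 = -2 + J²)
C(O, n) = O*(14 + O + n) (C(O, n) = ((O + n) + (-2 + (-4)²))*O = ((O + n) + (-2 + 16))*O = ((O + n) + 14)*O = (14 + O + n)*O = O*(14 + O + n))
(-19*(-18) + 9)*C(7, 0) = (-19*(-18) + 9)*(7*(14 + 7 + 0)) = (342 + 9)*(7*21) = 351*147 = 51597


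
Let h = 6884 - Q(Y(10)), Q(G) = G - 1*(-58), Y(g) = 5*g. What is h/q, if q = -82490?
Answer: -3388/41245 ≈ -0.082143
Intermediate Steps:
Q(G) = 58 + G (Q(G) = G + 58 = 58 + G)
h = 6776 (h = 6884 - (58 + 5*10) = 6884 - (58 + 50) = 6884 - 1*108 = 6884 - 108 = 6776)
h/q = 6776/(-82490) = 6776*(-1/82490) = -3388/41245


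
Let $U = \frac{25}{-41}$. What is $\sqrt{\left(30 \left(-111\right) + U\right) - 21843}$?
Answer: $\frac{i \sqrt{42316838}}{41} \approx 158.66 i$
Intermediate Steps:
$U = - \frac{25}{41}$ ($U = 25 \left(- \frac{1}{41}\right) = - \frac{25}{41} \approx -0.60976$)
$\sqrt{\left(30 \left(-111\right) + U\right) - 21843} = \sqrt{\left(30 \left(-111\right) - \frac{25}{41}\right) - 21843} = \sqrt{\left(-3330 - \frac{25}{41}\right) - 21843} = \sqrt{- \frac{136555}{41} - 21843} = \sqrt{- \frac{1032118}{41}} = \frac{i \sqrt{42316838}}{41}$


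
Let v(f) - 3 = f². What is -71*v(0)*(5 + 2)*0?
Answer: 0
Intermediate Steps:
v(f) = 3 + f²
-71*v(0)*(5 + 2)*0 = -71*(3 + 0²)*(5 + 2)*0 = -71*(3 + 0)*7*0 = -71*3*7*0 = -1491*0 = -71*0 = 0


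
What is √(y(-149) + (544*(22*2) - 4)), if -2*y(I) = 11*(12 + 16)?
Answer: 3*√2642 ≈ 154.20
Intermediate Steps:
y(I) = -154 (y(I) = -11*(12 + 16)/2 = -11*28/2 = -½*308 = -154)
√(y(-149) + (544*(22*2) - 4)) = √(-154 + (544*(22*2) - 4)) = √(-154 + (544*44 - 4)) = √(-154 + (23936 - 4)) = √(-154 + 23932) = √23778 = 3*√2642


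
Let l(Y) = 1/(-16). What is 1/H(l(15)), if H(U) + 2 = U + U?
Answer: -8/17 ≈ -0.47059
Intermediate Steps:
l(Y) = -1/16
H(U) = -2 + 2*U (H(U) = -2 + (U + U) = -2 + 2*U)
1/H(l(15)) = 1/(-2 + 2*(-1/16)) = 1/(-2 - ⅛) = 1/(-17/8) = -8/17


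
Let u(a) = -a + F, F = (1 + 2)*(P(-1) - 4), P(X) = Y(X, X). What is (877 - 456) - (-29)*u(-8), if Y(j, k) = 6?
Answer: 827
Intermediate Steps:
P(X) = 6
F = 6 (F = (1 + 2)*(6 - 4) = 3*2 = 6)
u(a) = 6 - a (u(a) = -a + 6 = 6 - a)
(877 - 456) - (-29)*u(-8) = (877 - 456) - (-29)*(6 - 1*(-8)) = 421 - (-29)*(6 + 8) = 421 - (-29)*14 = 421 - 1*(-406) = 421 + 406 = 827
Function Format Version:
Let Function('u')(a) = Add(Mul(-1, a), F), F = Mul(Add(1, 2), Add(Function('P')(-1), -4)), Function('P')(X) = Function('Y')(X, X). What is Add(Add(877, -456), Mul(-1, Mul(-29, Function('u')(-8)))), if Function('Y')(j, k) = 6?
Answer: 827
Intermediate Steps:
Function('P')(X) = 6
F = 6 (F = Mul(Add(1, 2), Add(6, -4)) = Mul(3, 2) = 6)
Function('u')(a) = Add(6, Mul(-1, a)) (Function('u')(a) = Add(Mul(-1, a), 6) = Add(6, Mul(-1, a)))
Add(Add(877, -456), Mul(-1, Mul(-29, Function('u')(-8)))) = Add(Add(877, -456), Mul(-1, Mul(-29, Add(6, Mul(-1, -8))))) = Add(421, Mul(-1, Mul(-29, Add(6, 8)))) = Add(421, Mul(-1, Mul(-29, 14))) = Add(421, Mul(-1, -406)) = Add(421, 406) = 827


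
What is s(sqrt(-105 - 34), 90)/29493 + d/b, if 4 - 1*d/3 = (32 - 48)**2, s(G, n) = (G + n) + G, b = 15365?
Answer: -331966/7193015 + 2*I*sqrt(139)/29493 ≈ -0.046151 + 0.0007995*I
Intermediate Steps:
s(G, n) = n + 2*G
d = -756 (d = 12 - 3*(32 - 48)**2 = 12 - 3*(-16)**2 = 12 - 3*256 = 12 - 768 = -756)
s(sqrt(-105 - 34), 90)/29493 + d/b = (90 + 2*sqrt(-105 - 34))/29493 - 756/15365 = (90 + 2*sqrt(-139))*(1/29493) - 756*1/15365 = (90 + 2*(I*sqrt(139)))*(1/29493) - 108/2195 = (90 + 2*I*sqrt(139))*(1/29493) - 108/2195 = (10/3277 + 2*I*sqrt(139)/29493) - 108/2195 = -331966/7193015 + 2*I*sqrt(139)/29493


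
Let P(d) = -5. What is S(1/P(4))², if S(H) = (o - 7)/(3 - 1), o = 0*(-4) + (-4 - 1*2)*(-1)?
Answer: ¼ ≈ 0.25000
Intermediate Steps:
o = 6 (o = 0 + (-4 - 2)*(-1) = 0 - 6*(-1) = 0 + 6 = 6)
S(H) = -½ (S(H) = (6 - 7)/(3 - 1) = -1/2 = -1*½ = -½)
S(1/P(4))² = (-½)² = ¼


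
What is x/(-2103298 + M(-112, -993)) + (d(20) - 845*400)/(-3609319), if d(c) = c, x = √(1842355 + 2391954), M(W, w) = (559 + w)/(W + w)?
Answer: 337980/3609319 - 1105*√4234309/2324143856 ≈ 0.092663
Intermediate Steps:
M(W, w) = (559 + w)/(W + w)
x = √4234309 ≈ 2057.7
x/(-2103298 + M(-112, -993)) + (d(20) - 845*400)/(-3609319) = √4234309/(-2103298 + (559 - 993)/(-112 - 993)) + (20 - 845*400)/(-3609319) = √4234309/(-2103298 - 434/(-1105)) + (20 - 338000)*(-1/3609319) = √4234309/(-2103298 - 1/1105*(-434)) - 337980*(-1/3609319) = √4234309/(-2103298 + 434/1105) + 337980/3609319 = √4234309/(-2324143856/1105) + 337980/3609319 = √4234309*(-1105/2324143856) + 337980/3609319 = -1105*√4234309/2324143856 + 337980/3609319 = 337980/3609319 - 1105*√4234309/2324143856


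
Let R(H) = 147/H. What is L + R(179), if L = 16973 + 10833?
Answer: 4977421/179 ≈ 27807.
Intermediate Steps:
L = 27806
L + R(179) = 27806 + 147/179 = 4977421/179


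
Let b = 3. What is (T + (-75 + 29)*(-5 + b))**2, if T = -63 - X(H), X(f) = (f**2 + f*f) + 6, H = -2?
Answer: 225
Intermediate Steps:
X(f) = 6 + 2*f**2 (X(f) = (f**2 + f**2) + 6 = 2*f**2 + 6 = 6 + 2*f**2)
T = -77 (T = -63 - (6 + 2*(-2)**2) = -63 - (6 + 2*4) = -63 - (6 + 8) = -63 - 1*14 = -63 - 14 = -77)
(T + (-75 + 29)*(-5 + b))**2 = (-77 + (-75 + 29)*(-5 + 3))**2 = (-77 - 46*(-2))**2 = (-77 + 92)**2 = 15**2 = 225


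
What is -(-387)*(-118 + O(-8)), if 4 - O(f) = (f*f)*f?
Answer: 154026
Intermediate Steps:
O(f) = 4 - f³ (O(f) = 4 - f*f*f = 4 - f²*f = 4 - f³)
-(-387)*(-118 + O(-8)) = -(-387)*(-118 + (4 - 1*(-8)³)) = -(-387)*(-118 + (4 - 1*(-512))) = -(-387)*(-118 + (4 + 512)) = -(-387)*(-118 + 516) = -(-387)*398 = -1*(-154026) = 154026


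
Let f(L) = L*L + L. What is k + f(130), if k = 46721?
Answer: 63751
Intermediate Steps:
f(L) = L + L² (f(L) = L² + L = L + L²)
k + f(130) = 46721 + 130*(1 + 130) = 46721 + 130*131 = 46721 + 17030 = 63751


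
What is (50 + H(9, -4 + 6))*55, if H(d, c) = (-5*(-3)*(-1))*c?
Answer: 1100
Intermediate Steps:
H(d, c) = -15*c (H(d, c) = (15*(-1))*c = -15*c)
(50 + H(9, -4 + 6))*55 = (50 - 15*(-4 + 6))*55 = (50 - 15*2)*55 = (50 - 30)*55 = 20*55 = 1100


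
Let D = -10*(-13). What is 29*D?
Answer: 3770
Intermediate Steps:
D = 130
29*D = 29*130 = 3770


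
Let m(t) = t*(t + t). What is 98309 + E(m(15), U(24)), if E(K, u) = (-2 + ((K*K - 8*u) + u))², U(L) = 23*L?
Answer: 39455564265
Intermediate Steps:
m(t) = 2*t² (m(t) = t*(2*t) = 2*t²)
E(K, u) = (-2 + K² - 7*u)² (E(K, u) = (-2 + ((K² - 8*u) + u))² = (-2 + (K² - 7*u))² = (-2 + K² - 7*u)²)
98309 + E(m(15), U(24)) = 98309 + (2 - (2*15²)² + 7*(23*24))² = 98309 + (2 - (2*225)² + 7*552)² = 98309 + (2 - 1*450² + 3864)² = 98309 + (2 - 1*202500 + 3864)² = 98309 + (2 - 202500 + 3864)² = 98309 + (-198634)² = 98309 + 39455465956 = 39455564265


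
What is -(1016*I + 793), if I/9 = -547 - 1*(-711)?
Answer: -1500409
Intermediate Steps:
I = 1476 (I = 9*(-547 - 1*(-711)) = 9*(-547 + 711) = 9*164 = 1476)
-(1016*I + 793) = -(1016*1476 + 793) = -(1499616 + 793) = -1*1500409 = -1500409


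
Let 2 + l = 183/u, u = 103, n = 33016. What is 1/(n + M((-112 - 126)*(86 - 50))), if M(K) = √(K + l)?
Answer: 3400648/112276676895 - I*√90900281/112276676895 ≈ 3.0288e-5 - 8.4917e-8*I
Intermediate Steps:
l = -23/103 (l = -2 + 183/103 = -23/103 ≈ -0.22330)
M(K) = √(-23/103 + K) (M(K) = √(K - 23/103) = √(-23/103 + K))
1/(n + M((-112 - 126)*(86 - 50))) = 1/(33016 + √(-2369 + 10609*((-112 - 126)*(86 - 50)))/103) = 1/(33016 + √(-2369 + 10609*(-238*36))/103) = 1/(33016 + √(-2369 + 10609*(-8568))/103) = 1/(33016 + √(-2369 - 90897912)/103) = 1/(33016 + √(-90900281)/103) = 1/(33016 + (I*√90900281)/103) = 1/(33016 + I*√90900281/103)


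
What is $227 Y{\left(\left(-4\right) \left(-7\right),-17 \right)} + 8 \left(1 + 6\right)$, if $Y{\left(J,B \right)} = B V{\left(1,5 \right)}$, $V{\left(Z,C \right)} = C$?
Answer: $-19239$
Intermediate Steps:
$Y{\left(J,B \right)} = 5 B$ ($Y{\left(J,B \right)} = B 5 = 5 B$)
$227 Y{\left(\left(-4\right) \left(-7\right),-17 \right)} + 8 \left(1 + 6\right) = 227 \cdot 5 \left(-17\right) + 8 \left(1 + 6\right) = 227 \left(-85\right) + 8 \cdot 7 = -19295 + 56 = -19239$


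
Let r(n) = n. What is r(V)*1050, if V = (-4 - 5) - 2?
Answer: -11550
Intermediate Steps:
V = -11 (V = -9 - 2 = -11)
r(V)*1050 = -11*1050 = -11550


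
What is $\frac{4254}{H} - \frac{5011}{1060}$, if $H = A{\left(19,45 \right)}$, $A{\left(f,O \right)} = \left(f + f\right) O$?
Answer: $- \frac{135319}{60420} \approx -2.2396$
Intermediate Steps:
$A{\left(f,O \right)} = 2 O f$ ($A{\left(f,O \right)} = 2 f O = 2 O f$)
$H = 1710$ ($H = 2 \cdot 45 \cdot 19 = 1710$)
$\frac{4254}{H} - \frac{5011}{1060} = \frac{4254}{1710} - \frac{5011}{1060} = 4254 \cdot \frac{1}{1710} - \frac{5011}{1060} = \frac{709}{285} - \frac{5011}{1060} = - \frac{135319}{60420}$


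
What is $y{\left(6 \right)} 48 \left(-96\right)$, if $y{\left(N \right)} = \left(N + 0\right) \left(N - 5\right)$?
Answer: $-27648$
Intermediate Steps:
$y{\left(N \right)} = N \left(-5 + N\right)$
$y{\left(6 \right)} 48 \left(-96\right) = 6 \left(-5 + 6\right) 48 \left(-96\right) = 6 \cdot 1 \cdot 48 \left(-96\right) = 6 \cdot 48 \left(-96\right) = 288 \left(-96\right) = -27648$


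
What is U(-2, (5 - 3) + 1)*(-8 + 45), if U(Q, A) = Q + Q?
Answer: -148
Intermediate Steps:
U(Q, A) = 2*Q
U(-2, (5 - 3) + 1)*(-8 + 45) = (2*(-2))*(-8 + 45) = -4*37 = -148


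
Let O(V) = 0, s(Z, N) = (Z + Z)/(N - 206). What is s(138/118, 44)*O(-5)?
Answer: 0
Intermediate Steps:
s(Z, N) = 2*Z/(-206 + N) (s(Z, N) = (2*Z)/(-206 + N) = 2*Z/(-206 + N))
s(138/118, 44)*O(-5) = (2*(138/118)/(-206 + 44))*0 = (2*(138*(1/118))/(-162))*0 = (2*(69/59)*(-1/162))*0 = -23/1593*0 = 0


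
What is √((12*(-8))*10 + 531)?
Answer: I*√429 ≈ 20.712*I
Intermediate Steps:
√((12*(-8))*10 + 531) = √(-96*10 + 531) = √(-960 + 531) = √(-429) = I*√429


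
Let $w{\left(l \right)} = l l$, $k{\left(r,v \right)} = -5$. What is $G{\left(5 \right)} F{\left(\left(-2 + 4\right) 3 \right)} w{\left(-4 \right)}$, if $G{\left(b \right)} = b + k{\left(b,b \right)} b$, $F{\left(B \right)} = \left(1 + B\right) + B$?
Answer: $-4160$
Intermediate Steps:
$F{\left(B \right)} = 1 + 2 B$
$w{\left(l \right)} = l^{2}$
$G{\left(b \right)} = - 4 b$ ($G{\left(b \right)} = b - 5 b = - 4 b$)
$G{\left(5 \right)} F{\left(\left(-2 + 4\right) 3 \right)} w{\left(-4 \right)} = \left(-4\right) 5 \left(1 + 2 \left(-2 + 4\right) 3\right) \left(-4\right)^{2} = - 20 \left(1 + 2 \cdot 2 \cdot 3\right) 16 = - 20 \left(1 + 2 \cdot 6\right) 16 = - 20 \left(1 + 12\right) 16 = \left(-20\right) 13 \cdot 16 = \left(-260\right) 16 = -4160$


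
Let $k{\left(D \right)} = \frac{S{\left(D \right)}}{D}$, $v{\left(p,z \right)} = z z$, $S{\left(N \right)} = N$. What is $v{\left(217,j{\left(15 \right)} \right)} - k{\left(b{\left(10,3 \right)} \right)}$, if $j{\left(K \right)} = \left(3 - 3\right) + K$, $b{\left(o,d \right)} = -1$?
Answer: $224$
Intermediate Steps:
$j{\left(K \right)} = K$ ($j{\left(K \right)} = 0 + K = K$)
$v{\left(p,z \right)} = z^{2}$
$k{\left(D \right)} = 1$ ($k{\left(D \right)} = \frac{D}{D} = 1$)
$v{\left(217,j{\left(15 \right)} \right)} - k{\left(b{\left(10,3 \right)} \right)} = 15^{2} - 1 = 225 - 1 = 224$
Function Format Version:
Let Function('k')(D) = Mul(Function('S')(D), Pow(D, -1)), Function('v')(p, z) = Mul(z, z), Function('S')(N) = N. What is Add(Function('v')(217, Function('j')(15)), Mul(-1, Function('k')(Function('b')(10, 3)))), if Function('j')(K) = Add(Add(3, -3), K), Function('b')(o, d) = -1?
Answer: 224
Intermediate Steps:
Function('j')(K) = K (Function('j')(K) = Add(0, K) = K)
Function('v')(p, z) = Pow(z, 2)
Function('k')(D) = 1 (Function('k')(D) = Mul(D, Pow(D, -1)) = 1)
Add(Function('v')(217, Function('j')(15)), Mul(-1, Function('k')(Function('b')(10, 3)))) = Add(Pow(15, 2), Mul(-1, 1)) = Add(225, -1) = 224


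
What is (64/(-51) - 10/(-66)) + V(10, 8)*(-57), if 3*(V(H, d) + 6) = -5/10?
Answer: 393145/1122 ≈ 350.40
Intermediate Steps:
V(H, d) = -37/6 (V(H, d) = -6 + (-5/10)/3 = -6 + (-5*⅒)/3 = -6 + (⅓)*(-½) = -6 - ⅙ = -37/6)
(64/(-51) - 10/(-66)) + V(10, 8)*(-57) = (64/(-51) - 10/(-66)) - 37/6*(-57) = (64*(-1/51) - 10*(-1/66)) + 703/2 = (-64/51 + 5/33) + 703/2 = -619/561 + 703/2 = 393145/1122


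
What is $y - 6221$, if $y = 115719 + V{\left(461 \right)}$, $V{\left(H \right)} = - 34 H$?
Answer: $93824$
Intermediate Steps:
$y = 100045$ ($y = 115719 - 15674 = 100045$)
$y - 6221 = 100045 - 6221 = 93824$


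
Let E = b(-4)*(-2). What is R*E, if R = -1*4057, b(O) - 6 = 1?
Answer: 56798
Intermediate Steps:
b(O) = 7 (b(O) = 6 + 1 = 7)
E = -14 (E = 7*(-2) = -14)
R = -4057
R*E = -4057*(-14) = 56798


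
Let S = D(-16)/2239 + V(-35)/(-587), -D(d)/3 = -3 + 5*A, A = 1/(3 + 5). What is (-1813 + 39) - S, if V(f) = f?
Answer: -18653106635/10514344 ≈ -1774.1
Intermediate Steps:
A = 1/8 ≈ 0.12500
D(d) = 57/8 (D(d) = -3*(-3 + 5*(1/8)) = -3*(-3 + 5/8) = -3*(-19/8) = 57/8)
S = 660379/10514344 (S = (57/8)/2239 - 35/(-587) = (57/8)*(1/2239) - 35*(-1/587) = 57/17912 + 35/587 = 660379/10514344 ≈ 0.062807)
(-1813 + 39) - S = (-1813 + 39) - 1*660379/10514344 = -1774 - 660379/10514344 = -18653106635/10514344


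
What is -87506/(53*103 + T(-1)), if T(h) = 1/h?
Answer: -43753/2729 ≈ -16.033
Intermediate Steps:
T(h) = 1/h
-87506/(53*103 + T(-1)) = -87506/(53*103 + 1/(-1)) = -87506/(5459 - 1) = -87506/5458 = -87506*1/5458 = -43753/2729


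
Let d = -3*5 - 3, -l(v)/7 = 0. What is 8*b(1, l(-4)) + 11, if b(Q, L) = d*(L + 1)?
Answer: -133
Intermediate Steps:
l(v) = 0 (l(v) = -7*0 = 0)
d = -18 (d = -15 - 3 = -18)
b(Q, L) = -18 - 18*L (b(Q, L) = -18*(L + 1) = -18*(1 + L) = -18 - 18*L)
8*b(1, l(-4)) + 11 = 8*(-18 - 18*0) + 11 = 8*(-18 + 0) + 11 = 8*(-18) + 11 = -144 + 11 = -133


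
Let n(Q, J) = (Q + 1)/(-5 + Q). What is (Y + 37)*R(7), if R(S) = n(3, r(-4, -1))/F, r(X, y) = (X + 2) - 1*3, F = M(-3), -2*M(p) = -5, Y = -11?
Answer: -104/5 ≈ -20.800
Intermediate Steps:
M(p) = 5/2 (M(p) = -½*(-5) = 5/2)
F = 5/2 ≈ 2.5000
r(X, y) = -1 + X (r(X, y) = (2 + X) - 3 = -1 + X)
n(Q, J) = (1 + Q)/(-5 + Q)
R(S) = -⅘ (R(S) = ((1 + 3)/(-5 + 3))/(5/2) = (4/(-2))*(⅖) = -½*4*(⅖) = -2*⅖ = -⅘)
(Y + 37)*R(7) = (-11 + 37)*(-⅘) = 26*(-⅘) = -104/5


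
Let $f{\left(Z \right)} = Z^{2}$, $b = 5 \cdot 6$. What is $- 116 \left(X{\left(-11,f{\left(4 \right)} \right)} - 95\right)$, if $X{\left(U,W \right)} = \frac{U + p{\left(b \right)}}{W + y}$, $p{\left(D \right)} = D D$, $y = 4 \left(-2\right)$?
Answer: $- \frac{3741}{2} \approx -1870.5$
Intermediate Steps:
$b = 30$
$y = -8$
$p{\left(D \right)} = D^{2}$
$X{\left(U,W \right)} = \frac{900 + U}{-8 + W}$ ($X{\left(U,W \right)} = \frac{U + 30^{2}}{W - 8} = \frac{U + 900}{-8 + W} = \frac{900 + U}{-8 + W}$)
$- 116 \left(X{\left(-11,f{\left(4 \right)} \right)} - 95\right) = - 116 \left(\frac{900 - 11}{-8 + 4^{2}} - 95\right) = - 116 \left(\frac{1}{-8 + 16} \cdot 889 - 95\right) = - 116 \left(\frac{1}{8} \cdot 889 - 95\right) = - 116 \left(\frac{889}{8} - 95\right) = \left(-116\right) \frac{129}{8} = - \frac{3741}{2}$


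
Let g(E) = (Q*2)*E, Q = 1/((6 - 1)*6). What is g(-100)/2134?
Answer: -10/3201 ≈ -0.0031240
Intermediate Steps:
Q = 1/30 (Q = 1/(5*6) = 1/30 ≈ 0.033333)
g(E) = E/15 (g(E) = ((1/30)*2)*E = E/15)
g(-100)/2134 = ((1/15)*(-100))/2134 = -20/3*1/2134 = -10/3201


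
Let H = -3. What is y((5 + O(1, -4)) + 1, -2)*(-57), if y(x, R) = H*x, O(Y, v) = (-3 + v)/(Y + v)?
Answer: 1425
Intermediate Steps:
O(Y, v) = (-3 + v)/(Y + v)
y(x, R) = -3*x
y((5 + O(1, -4)) + 1, -2)*(-57) = -3*((5 + (-3 - 4)/(1 - 4)) + 1)*(-57) = -3*((5 - 7/(-3)) + 1)*(-57) = -3*((5 - ⅓*(-7)) + 1)*(-57) = -3*((5 + 7/3) + 1)*(-57) = -3*(22/3 + 1)*(-57) = -3*25/3*(-57) = -25*(-57) = 1425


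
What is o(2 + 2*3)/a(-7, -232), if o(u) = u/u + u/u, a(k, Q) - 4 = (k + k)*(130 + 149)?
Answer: -1/1951 ≈ -0.00051256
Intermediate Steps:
a(k, Q) = 4 + 558*k (a(k, Q) = 4 + (k + k)*(130 + 149) = 4 + (2*k)*279 = 4 + 558*k)
o(u) = 2 (o(u) = 1 + 1 = 2)
o(2 + 2*3)/a(-7, -232) = 2/(4 + 558*(-7)) = 2/(4 - 3906) = 2/(-3902) = 2*(-1/3902) = -1/1951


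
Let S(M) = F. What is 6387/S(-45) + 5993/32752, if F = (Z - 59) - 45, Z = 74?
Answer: -34834539/163760 ≈ -212.72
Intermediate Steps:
F = -30 (F = (74 - 59) - 45 = 15 - 45 = -30)
S(M) = -30
6387/S(-45) + 5993/32752 = 6387/(-30) + 5993/32752 = 6387*(-1/30) + 5993*(1/32752) = -2129/10 + 5993/32752 = -34834539/163760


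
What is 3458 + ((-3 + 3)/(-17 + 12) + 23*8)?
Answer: 3642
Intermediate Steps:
3458 + ((-3 + 3)/(-17 + 12) + 23*8) = 3458 + (0/(-5) + 184) = 3458 + (0*(-1/5) + 184) = 3458 + (0 + 184) = 3458 + 184 = 3642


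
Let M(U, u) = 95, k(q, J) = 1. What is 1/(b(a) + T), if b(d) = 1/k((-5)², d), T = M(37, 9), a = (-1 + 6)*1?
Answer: 1/96 ≈ 0.010417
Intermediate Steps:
a = 5 (a = 5*1 = 5)
T = 95
b(d) = 1 (b(d) = 1/1 = 1)
1/(b(a) + T) = 1/(1 + 95) = 1/96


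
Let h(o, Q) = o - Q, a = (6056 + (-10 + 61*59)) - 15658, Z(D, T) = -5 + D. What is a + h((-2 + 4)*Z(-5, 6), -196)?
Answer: -5837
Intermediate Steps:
a = -6013 (a = (6056 + (-10 + 3599)) - 15658 = (6056 + 3589) - 15658 = 9645 - 15658 = -6013)
a + h((-2 + 4)*Z(-5, 6), -196) = -6013 + ((-2 + 4)*(-5 - 5) - 1*(-196)) = -6013 + (2*(-10) + 196) = -6013 + (-20 + 196) = -6013 + 176 = -5837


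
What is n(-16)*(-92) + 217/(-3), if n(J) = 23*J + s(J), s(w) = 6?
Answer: 99695/3 ≈ 33232.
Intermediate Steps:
n(J) = 6 + 23*J (n(J) = 23*J + 6 = 6 + 23*J)
n(-16)*(-92) + 217/(-3) = (6 + 23*(-16))*(-92) + 217/(-3) = (6 - 368)*(-92) + 217*(-1/3) = -362*(-92) - 217/3 = 33304 - 217/3 = 99695/3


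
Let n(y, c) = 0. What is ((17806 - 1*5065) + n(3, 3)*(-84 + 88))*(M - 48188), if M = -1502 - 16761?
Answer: -846652191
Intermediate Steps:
M = -18263
((17806 - 1*5065) + n(3, 3)*(-84 + 88))*(M - 48188) = ((17806 - 1*5065) + 0*(-84 + 88))*(-18263 - 48188) = ((17806 - 5065) + 0*4)*(-66451) = (12741 + 0)*(-66451) = 12741*(-66451) = -846652191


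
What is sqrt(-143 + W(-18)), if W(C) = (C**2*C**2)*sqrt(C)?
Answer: sqrt(-143 + 314928*I*sqrt(2)) ≈ 471.82 + 471.97*I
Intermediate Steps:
W(C) = C**(9/2) (W(C) = C**4*sqrt(C) = C**(9/2))
sqrt(-143 + W(-18)) = sqrt(-143 + (-18)**(9/2)) = sqrt(-143 + 314928*I*sqrt(2))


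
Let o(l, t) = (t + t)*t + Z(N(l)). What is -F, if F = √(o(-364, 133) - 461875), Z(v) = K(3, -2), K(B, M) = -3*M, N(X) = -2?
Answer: -I*√426491 ≈ -653.06*I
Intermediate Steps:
Z(v) = 6 (Z(v) = -3*(-2) = 6)
o(l, t) = 6 + 2*t² (o(l, t) = (t + t)*t + 6 = (2*t)*t + 6 = 2*t² + 6 = 6 + 2*t²)
F = I*√426491 (F = √((6 + 2*133²) - 461875) = √((6 + 2*17689) - 461875) = √((6 + 35378) - 461875) = √(35384 - 461875) = √(-426491) = I*√426491 ≈ 653.06*I)
-F = -I*√426491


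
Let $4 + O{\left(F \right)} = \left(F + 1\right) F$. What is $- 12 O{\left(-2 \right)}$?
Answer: $24$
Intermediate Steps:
$O{\left(F \right)} = -4 + F \left(1 + F\right)$ ($O{\left(F \right)} = -4 + \left(F + 1\right) F = -4 + \left(1 + F\right) F = -4 + F \left(1 + F\right)$)
$- 12 O{\left(-2 \right)} = - 12 \left(-4 - 2 + \left(-2\right)^{2}\right) = - 12 \left(-4 - 2 + 4\right) = \left(-12\right) \left(-2\right) = 24$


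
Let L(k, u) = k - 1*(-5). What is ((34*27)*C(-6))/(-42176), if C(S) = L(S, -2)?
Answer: 459/21088 ≈ 0.021766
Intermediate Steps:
L(k, u) = 5 + k (L(k, u) = k + 5 = 5 + k)
C(S) = 5 + S
((34*27)*C(-6))/(-42176) = ((34*27)*(5 - 6))/(-42176) = (918*(-1))*(-1/42176) = -918*(-1/42176) = 459/21088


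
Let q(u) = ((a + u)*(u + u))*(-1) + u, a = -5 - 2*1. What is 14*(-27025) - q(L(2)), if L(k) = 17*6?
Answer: -359072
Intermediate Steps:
a = -7 (a = -5 - 2 = -7)
L(k) = 102
q(u) = u - 2*u*(-7 + u) (q(u) = ((-7 + u)*(u + u))*(-1) + u = ((-7 + u)*(2*u))*(-1) + u = (2*u*(-7 + u))*(-1) + u = -2*u*(-7 + u) + u = u - 2*u*(-7 + u))
14*(-27025) - q(L(2)) = 14*(-27025) - 102*(15 - 2*102) = -378350 - 102*(15 - 204) = -378350 - 102*(-189) = -378350 - 1*(-19278) = -378350 + 19278 = -359072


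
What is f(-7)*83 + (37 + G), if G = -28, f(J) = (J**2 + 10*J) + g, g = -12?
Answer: -2730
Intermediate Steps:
f(J) = -12 + J**2 + 10*J (f(J) = (J**2 + 10*J) - 12 = -12 + J**2 + 10*J)
f(-7)*83 + (37 + G) = (-12 + (-7)**2 + 10*(-7))*83 + (37 - 28) = (-12 + 49 - 70)*83 + 9 = -33*83 + 9 = -2739 + 9 = -2730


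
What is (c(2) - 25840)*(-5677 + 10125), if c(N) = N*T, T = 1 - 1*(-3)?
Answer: -114900736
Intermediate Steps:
T = 4 (T = 1 + 3 = 4)
c(N) = 4*N (c(N) = N*4 = 4*N)
(c(2) - 25840)*(-5677 + 10125) = (4*2 - 25840)*(-5677 + 10125) = (8 - 25840)*4448 = -25832*4448 = -114900736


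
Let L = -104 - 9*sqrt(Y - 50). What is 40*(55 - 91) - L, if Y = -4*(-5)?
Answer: -1336 + 9*I*sqrt(30) ≈ -1336.0 + 49.295*I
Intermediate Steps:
Y = 20
L = -104 - 9*I*sqrt(30) (L = -104 - 9*sqrt(20 - 50) = -104 - 9*I*sqrt(30) ≈ -104.0 - 49.295*I)
40*(55 - 91) - L = 40*(55 - 91) - (-104 - 9*I*sqrt(30)) = 40*(-36) + (104 + 9*I*sqrt(30)) = -1440 + (104 + 9*I*sqrt(30)) = -1336 + 9*I*sqrt(30)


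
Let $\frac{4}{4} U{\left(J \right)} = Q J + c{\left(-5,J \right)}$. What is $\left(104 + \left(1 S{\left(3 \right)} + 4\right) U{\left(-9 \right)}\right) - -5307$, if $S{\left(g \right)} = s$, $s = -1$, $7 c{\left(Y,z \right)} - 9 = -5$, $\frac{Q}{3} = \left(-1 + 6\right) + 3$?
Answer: $\frac{33353}{7} \approx 4764.7$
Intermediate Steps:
$Q = 24$ ($Q = 3 \left(\left(-1 + 6\right) + 3\right) = 3 \left(5 + 3\right) = 3 \cdot 8 = 24$)
$c{\left(Y,z \right)} = \frac{4}{7}$ ($c{\left(Y,z \right)} = \frac{9}{7} + \frac{1}{7} \left(-5\right) = \frac{9}{7} - \frac{5}{7} = \frac{4}{7}$)
$S{\left(g \right)} = -1$
$U{\left(J \right)} = \frac{4}{7} + 24 J$ ($U{\left(J \right)} = 24 J + \frac{4}{7} = \frac{4}{7} + 24 J$)
$\left(104 + \left(1 S{\left(3 \right)} + 4\right) U{\left(-9 \right)}\right) - -5307 = \left(104 + \left(1 \left(-1\right) + 4\right) \left(\frac{4}{7} + 24 \left(-9\right)\right)\right) - -5307 = \left(104 + \left(-1 + 4\right) \left(\frac{4}{7} - 216\right)\right) + 5307 = \left(104 + 3 \left(- \frac{1508}{7}\right)\right) + 5307 = \left(104 - \frac{4524}{7}\right) + 5307 = - \frac{3796}{7} + 5307 = \frac{33353}{7}$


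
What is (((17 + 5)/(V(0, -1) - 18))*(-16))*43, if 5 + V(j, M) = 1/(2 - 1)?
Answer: 688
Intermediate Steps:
V(j, M) = -4 (V(j, M) = -5 + 1/(2 - 1) = -5 + 1/1 = -5 + 1 = -4)
(((17 + 5)/(V(0, -1) - 18))*(-16))*43 = (((17 + 5)/(-4 - 18))*(-16))*43 = ((22/(-22))*(-16))*43 = ((22*(-1/22))*(-16))*43 = -1*(-16)*43 = 16*43 = 688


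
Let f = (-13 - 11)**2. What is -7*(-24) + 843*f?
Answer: 485736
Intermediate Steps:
f = 576 (f = (-24)**2 = 576)
-7*(-24) + 843*f = -7*(-24) + 843*576 = 168 + 485568 = 485736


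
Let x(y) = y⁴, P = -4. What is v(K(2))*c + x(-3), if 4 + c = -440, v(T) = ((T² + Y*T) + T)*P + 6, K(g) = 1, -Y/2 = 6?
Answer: -20343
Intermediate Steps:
Y = -12 (Y = -2*6 = -12)
v(T) = 6 - 4*T² + 44*T (v(T) = ((T² - 12*T) + T)*(-4) + 6 = (T² - 11*T)*(-4) + 6 = (-4*T² + 44*T) + 6 = 6 - 4*T² + 44*T)
c = -444 (c = -4 - 440 = -444)
v(K(2))*c + x(-3) = (6 - 4*1² + 44*1)*(-444) + (-3)⁴ = (6 - 4*1 + 44)*(-444) + 81 = (6 - 4 + 44)*(-444) + 81 = 46*(-444) + 81 = -20424 + 81 = -20343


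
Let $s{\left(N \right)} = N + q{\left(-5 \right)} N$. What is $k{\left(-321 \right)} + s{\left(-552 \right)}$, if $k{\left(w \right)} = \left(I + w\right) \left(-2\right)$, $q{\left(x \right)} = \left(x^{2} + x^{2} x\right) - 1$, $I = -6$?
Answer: $55854$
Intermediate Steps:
$q{\left(x \right)} = -1 + x^{2} + x^{3}$ ($q{\left(x \right)} = \left(x^{2} + x^{3}\right) - 1 = -1 + x^{2} + x^{3}$)
$k{\left(w \right)} = 12 - 2 w$ ($k{\left(w \right)} = \left(-6 + w\right) \left(-2\right) = 12 - 2 w$)
$s{\left(N \right)} = - 100 N$ ($s{\left(N \right)} = N + \left(-1 + \left(-5\right)^{2} + \left(-5\right)^{3}\right) N = N + \left(-1 + 25 - 125\right) N = N - 101 N = - 100 N$)
$k{\left(-321 \right)} + s{\left(-552 \right)} = \left(12 - -642\right) - -55200 = \left(12 + 642\right) + 55200 = 654 + 55200 = 55854$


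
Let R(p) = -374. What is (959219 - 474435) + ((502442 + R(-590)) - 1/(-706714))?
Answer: 697422124329/706714 ≈ 9.8685e+5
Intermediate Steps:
(959219 - 474435) + ((502442 + R(-590)) - 1/(-706714)) = (959219 - 474435) + ((502442 - 374) - 1/(-706714)) = 484784 + (502068 - 1*(-1/706714)) = 484784 + (502068 + 1/706714) = 484784 + 354818484553/706714 = 697422124329/706714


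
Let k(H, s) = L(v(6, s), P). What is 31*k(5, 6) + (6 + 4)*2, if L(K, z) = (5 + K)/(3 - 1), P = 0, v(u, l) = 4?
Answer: 319/2 ≈ 159.50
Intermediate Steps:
L(K, z) = 5/2 + K/2 (L(K, z) = (5 + K)/2 = (5 + K)*(½) = 5/2 + K/2)
k(H, s) = 9/2 (k(H, s) = 5/2 + (½)*4 = 5/2 + 2 = 9/2)
31*k(5, 6) + (6 + 4)*2 = 31*(9/2) + (6 + 4)*2 = 279/2 + 10*2 = 279/2 + 20 = 319/2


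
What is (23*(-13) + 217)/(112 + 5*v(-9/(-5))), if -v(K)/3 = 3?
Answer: -82/67 ≈ -1.2239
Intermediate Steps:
v(K) = -9 (v(K) = -3*3 = -9)
(23*(-13) + 217)/(112 + 5*v(-9/(-5))) = (23*(-13) + 217)/(112 + 5*(-9)) = (-299 + 217)/(112 - 45) = -82/67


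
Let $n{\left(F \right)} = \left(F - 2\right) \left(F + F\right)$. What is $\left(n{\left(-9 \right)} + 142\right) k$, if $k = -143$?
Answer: $-48620$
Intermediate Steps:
$n{\left(F \right)} = 2 F \left(-2 + F\right)$ ($n{\left(F \right)} = \left(-2 + F\right) 2 F = 2 F \left(-2 + F\right)$)
$\left(n{\left(-9 \right)} + 142\right) k = \left(2 \left(-9\right) \left(-2 - 9\right) + 142\right) \left(-143\right) = \left(2 \left(-9\right) \left(-11\right) + 142\right) \left(-143\right) = \left(198 + 142\right) \left(-143\right) = 340 \left(-143\right) = -48620$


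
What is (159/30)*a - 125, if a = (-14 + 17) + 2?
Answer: -197/2 ≈ -98.500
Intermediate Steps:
a = 5 (a = 3 + 2 = 5)
(159/30)*a - 125 = (159/30)*5 - 125 = (159*(1/30))*5 - 125 = (53/10)*5 - 125 = 53/2 - 125 = -197/2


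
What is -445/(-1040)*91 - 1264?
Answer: -19601/16 ≈ -1225.1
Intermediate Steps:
-445/(-1040)*91 - 1264 = -445*(-1/1040)*91 - 1264 = (89/208)*91 - 1264 = 623/16 - 1264 = -19601/16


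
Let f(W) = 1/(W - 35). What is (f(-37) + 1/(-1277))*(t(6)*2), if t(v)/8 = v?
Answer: -5396/3831 ≈ -1.4085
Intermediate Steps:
t(v) = 8*v
f(W) = 1/(-35 + W)
(f(-37) + 1/(-1277))*(t(6)*2) = (1/(-35 - 37) + 1/(-1277))*((8*6)*2) = (1/(-72) - 1/1277)*(48*2) = (-1/72 - 1/1277)*96 = -1349/91944*96 = -5396/3831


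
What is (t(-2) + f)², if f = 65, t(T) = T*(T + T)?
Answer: 5329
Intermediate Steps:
t(T) = 2*T² (t(T) = T*(2*T) = 2*T²)
(t(-2) + f)² = (2*(-2)² + 65)² = (2*4 + 65)² = (8 + 65)² = 73² = 5329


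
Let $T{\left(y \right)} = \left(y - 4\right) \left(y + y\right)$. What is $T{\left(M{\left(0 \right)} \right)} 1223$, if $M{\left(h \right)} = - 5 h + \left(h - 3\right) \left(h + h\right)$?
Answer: $0$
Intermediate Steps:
$M{\left(h \right)} = - 5 h + 2 h \left(-3 + h\right)$ ($M{\left(h \right)} = - 5 h + \left(-3 + h\right) 2 h = - 5 h + 2 h \left(-3 + h\right)$)
$T{\left(y \right)} = 2 y \left(-4 + y\right)$ ($T{\left(y \right)} = \left(-4 + y\right) 2 y = 2 y \left(-4 + y\right)$)
$T{\left(M{\left(0 \right)} \right)} 1223 = 2 \cdot 0 \left(-11 + 2 \cdot 0\right) \left(-4 + 0 \left(-11 + 2 \cdot 0\right)\right) 1223 = 2 \cdot 0 \left(-11 + 0\right) \left(-4 + 0 \left(-11 + 0\right)\right) 1223 = 2 \cdot 0 \left(-11\right) \left(-4 + 0 \left(-11\right)\right) 1223 = 2 \cdot 0 \left(-4 + 0\right) 1223 = 2 \cdot 0 \left(-4\right) 1223 = 0 \cdot 1223 = 0$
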